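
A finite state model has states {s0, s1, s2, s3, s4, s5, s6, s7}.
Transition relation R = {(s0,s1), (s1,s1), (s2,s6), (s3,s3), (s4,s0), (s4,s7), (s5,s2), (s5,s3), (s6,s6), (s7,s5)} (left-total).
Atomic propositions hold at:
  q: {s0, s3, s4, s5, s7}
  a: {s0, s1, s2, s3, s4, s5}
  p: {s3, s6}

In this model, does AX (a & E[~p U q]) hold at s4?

No

Sat(~p) = {s0, s1, s2, s4, s5, s7}
E[~p U q]: least fixpoint, start Z0 = Sat(q) = {s0, s3, s4, s5, s7}, add states in Sat(~p) with some successor in Z. Already a fixed point.
Sat(E[~p U q]) = {s0, s3, s4, s5, s7}
Sat(a & E[~p U q]) = {s0, s3, s4, s5}
Sat(AX (a & E[~p U q])) = {s : every successor in {s0, s3, s4, s5}} = {s3, s7}
s4 ∉ Sat(AX (a & E[~p U q])) = {s3, s7}, so the formula does not hold at s4.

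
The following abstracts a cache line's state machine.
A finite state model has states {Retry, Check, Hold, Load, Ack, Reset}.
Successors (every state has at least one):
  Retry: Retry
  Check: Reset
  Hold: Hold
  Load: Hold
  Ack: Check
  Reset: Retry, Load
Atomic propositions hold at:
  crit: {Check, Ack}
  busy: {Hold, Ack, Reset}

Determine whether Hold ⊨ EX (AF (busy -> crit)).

No

Sat(busy -> crit) = {Retry, Check, Load, Ack}
AF (busy -> crit): least fixpoint, start Z0 = {Retry, Check, Load, Ack}, add states with every successor in Z. Z1 = {Retry, Check, Load, Ack, Reset}; fixed.
Sat(AF (busy -> crit)) = {Retry, Check, Load, Ack, Reset}
Sat(EX (AF (busy -> crit))) = {s : some successor in {Retry, Check, Load, Ack, Reset}} = {Retry, Check, Ack, Reset}
Hold ∉ Sat(EX (AF (busy -> crit))) = {Retry, Check, Ack, Reset}, so the formula does not hold at Hold.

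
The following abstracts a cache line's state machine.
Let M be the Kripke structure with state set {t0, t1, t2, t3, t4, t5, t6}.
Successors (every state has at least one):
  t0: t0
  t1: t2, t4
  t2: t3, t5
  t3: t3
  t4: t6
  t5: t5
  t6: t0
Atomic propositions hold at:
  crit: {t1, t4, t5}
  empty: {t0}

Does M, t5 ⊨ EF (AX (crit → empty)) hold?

No

Sat(crit → empty) = {t0, t2, t3, t6}
Sat(AX (crit → empty)) = {s : every successor in {t0, t2, t3, t6}} = {t0, t3, t4, t6}
EF (AX (crit → empty)): least fixpoint, start Z0 = {t0, t3, t4, t6}, add states with some successor in Z. Z1 = {t0, t1, t2, t3, t4, t6}; fixed.
Sat(EF (AX (crit → empty))) = {t0, t1, t2, t3, t4, t6}
t5 ∉ Sat(EF (AX (crit → empty))) = {t0, t1, t2, t3, t4, t6}, so the formula does not hold at t5.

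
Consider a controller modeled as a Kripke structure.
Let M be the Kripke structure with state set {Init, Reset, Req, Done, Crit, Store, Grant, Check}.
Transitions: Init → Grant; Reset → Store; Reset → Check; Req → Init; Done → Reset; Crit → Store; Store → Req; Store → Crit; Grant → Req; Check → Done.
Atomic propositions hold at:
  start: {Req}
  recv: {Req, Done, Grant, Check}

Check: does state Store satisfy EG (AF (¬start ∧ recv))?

No

Sat(¬start) = {Init, Reset, Done, Crit, Store, Grant, Check}
Sat(¬start ∧ recv) = {Done, Grant, Check}
AF (¬start ∧ recv): least fixpoint, start Z0 = {Done, Grant, Check}, add states with every successor in Z. Z1 = {Init, Done, Grant, Check}; Z2 = {Init, Req, Done, Grant, Check}; fixed.
Sat(AF (¬start ∧ recv)) = {Init, Req, Done, Grant, Check}
EG (AF (¬start ∧ recv)): greatest fixpoint, start Z0 = {Init, Req, Done, Grant, Check}, keep only states in Sat with some successor in Z. Z1 = {Init, Req, Grant, Check}; Z2 = {Init, Req, Grant}; fixed.
Sat(EG (AF (¬start ∧ recv))) = {Init, Req, Grant}
Store ∉ Sat(EG (AF (¬start ∧ recv))) = {Init, Req, Grant}, so the formula does not hold at Store.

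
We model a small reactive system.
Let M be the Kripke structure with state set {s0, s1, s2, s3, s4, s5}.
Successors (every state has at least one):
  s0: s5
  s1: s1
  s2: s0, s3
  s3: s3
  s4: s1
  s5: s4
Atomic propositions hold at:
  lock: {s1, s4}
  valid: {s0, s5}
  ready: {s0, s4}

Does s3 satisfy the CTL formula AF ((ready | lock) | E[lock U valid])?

Sat(ready | lock) = {s0, s1, s4}
E[lock U valid]: least fixpoint, start Z0 = Sat(valid) = {s0, s5}, add states in Sat(lock) with some successor in Z. Already a fixed point.
Sat(E[lock U valid]) = {s0, s5}
Sat((ready | lock) | E[lock U valid]) = {s0, s1, s4, s5}
AF ((ready | lock) | E[lock U valid]): least fixpoint, start Z0 = {s0, s1, s4, s5}, add states with every successor in Z. Already a fixed point.
Sat(AF ((ready | lock) | E[lock U valid])) = {s0, s1, s4, s5}
s3 ∉ Sat(AF ((ready | lock) | E[lock U valid])) = {s0, s1, s4, s5}, so the formula does not hold at s3.

No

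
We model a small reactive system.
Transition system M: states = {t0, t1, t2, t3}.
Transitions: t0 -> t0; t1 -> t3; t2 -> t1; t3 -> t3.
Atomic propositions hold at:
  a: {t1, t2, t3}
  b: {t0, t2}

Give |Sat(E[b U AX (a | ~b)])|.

Sat(~b) = {t1, t3}
Sat(a | ~b) = {t1, t2, t3}
Sat(AX (a | ~b)) = {s : every successor in {t1, t2, t3}} = {t1, t2, t3}
E[b U AX (a | ~b)]: least fixpoint, start Z0 = Sat(AX (a | ~b)) = {t1, t2, t3}, add states in Sat(b) with some successor in Z. Already a fixed point.
Sat(E[b U AX (a | ~b)]) = {t1, t2, t3}
|Sat(E[b U AX (a | ~b)])| = |{t1, t2, t3}| = 3.

3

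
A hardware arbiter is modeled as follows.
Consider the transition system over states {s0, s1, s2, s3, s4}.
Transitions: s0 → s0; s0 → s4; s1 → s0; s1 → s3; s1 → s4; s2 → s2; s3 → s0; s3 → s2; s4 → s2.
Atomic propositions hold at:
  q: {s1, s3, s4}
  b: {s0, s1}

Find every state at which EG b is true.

{s0, s1}

EG b: greatest fixpoint, start Z0 = {s0, s1}, keep only states in Sat with some successor in Z. Already a fixed point.
Sat(EG b) = {s0, s1}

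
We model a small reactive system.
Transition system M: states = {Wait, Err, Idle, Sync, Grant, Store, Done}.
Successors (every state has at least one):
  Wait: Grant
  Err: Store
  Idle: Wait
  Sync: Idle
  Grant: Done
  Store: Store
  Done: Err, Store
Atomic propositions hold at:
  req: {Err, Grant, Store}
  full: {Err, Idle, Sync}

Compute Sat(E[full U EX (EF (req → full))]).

Sat(req → full) = {Wait, Err, Idle, Sync, Done}
EF (req → full): least fixpoint, start Z0 = {Wait, Err, Idle, Sync, Done}, add states with some successor in Z. Z1 = {Wait, Err, Idle, Sync, Grant, Done}; fixed.
Sat(EF (req → full)) = {Wait, Err, Idle, Sync, Grant, Done}
Sat(EX (EF (req → full))) = {s : some successor in {Wait, Err, Idle, Sync, Grant, Done}} = {Wait, Idle, Sync, Grant, Done}
E[full U EX (EF (req → full))]: least fixpoint, start Z0 = Sat(EX (EF (req → full))) = {Wait, Idle, Sync, Grant, Done}, add states in Sat(full) with some successor in Z. Already a fixed point.
Sat(E[full U EX (EF (req → full))]) = {Wait, Idle, Sync, Grant, Done}

{Wait, Idle, Sync, Grant, Done}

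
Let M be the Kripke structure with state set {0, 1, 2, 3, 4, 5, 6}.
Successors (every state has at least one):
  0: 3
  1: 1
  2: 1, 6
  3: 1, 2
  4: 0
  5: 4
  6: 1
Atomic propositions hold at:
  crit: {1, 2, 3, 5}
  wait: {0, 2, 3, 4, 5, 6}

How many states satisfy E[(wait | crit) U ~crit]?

Sat(wait | crit) = {0, 1, 2, 3, 4, 5, 6}
Sat(~crit) = {0, 4, 6}
E[(wait | crit) U ~crit]: least fixpoint, start Z0 = Sat(~crit) = {0, 4, 6}, add states in Sat(wait | crit) with some successor in Z. Z1 = {0, 2, 4, 5, 6}; Z2 = {0, 2, 3, 4, 5, 6}; fixed.
Sat(E[(wait | crit) U ~crit]) = {0, 2, 3, 4, 5, 6}
|Sat(E[(wait | crit) U ~crit])| = |{0, 2, 3, 4, 5, 6}| = 6.

6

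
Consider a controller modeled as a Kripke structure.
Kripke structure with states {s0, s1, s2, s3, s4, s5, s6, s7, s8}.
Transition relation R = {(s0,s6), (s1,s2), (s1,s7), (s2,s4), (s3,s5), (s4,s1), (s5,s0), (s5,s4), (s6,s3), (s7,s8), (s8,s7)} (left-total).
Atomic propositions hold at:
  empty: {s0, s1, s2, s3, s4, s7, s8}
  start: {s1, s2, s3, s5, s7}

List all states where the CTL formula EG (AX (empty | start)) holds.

Sat(empty | start) = {s0, s1, s2, s3, s4, s5, s7, s8}
Sat(AX (empty | start)) = {s : every successor in {s0, s1, s2, s3, s4, s5, s7, s8}} = {s1, s2, s3, s4, s5, s6, s7, s8}
EG (AX (empty | start)): greatest fixpoint, start Z0 = {s1, s2, s3, s4, s5, s6, s7, s8}, keep only states in Sat with some successor in Z. Already a fixed point.
Sat(EG (AX (empty | start))) = {s1, s2, s3, s4, s5, s6, s7, s8}

{s1, s2, s3, s4, s5, s6, s7, s8}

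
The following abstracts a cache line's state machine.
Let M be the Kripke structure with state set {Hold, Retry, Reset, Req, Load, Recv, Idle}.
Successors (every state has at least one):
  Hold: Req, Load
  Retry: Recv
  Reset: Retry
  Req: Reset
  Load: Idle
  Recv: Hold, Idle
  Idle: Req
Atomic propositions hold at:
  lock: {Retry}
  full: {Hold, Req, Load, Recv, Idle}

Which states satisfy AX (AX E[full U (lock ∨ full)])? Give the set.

Sat(lock ∨ full) = {Hold, Retry, Req, Load, Recv, Idle}
E[full U (lock ∨ full)]: least fixpoint, start Z0 = Sat((lock ∨ full)) = {Hold, Retry, Req, Load, Recv, Idle}, add states in Sat(full) with some successor in Z. Already a fixed point.
Sat(E[full U (lock ∨ full)]) = {Hold, Retry, Req, Load, Recv, Idle}
Sat(AX E[full U (lock ∨ full)]) = {s : every successor in {Hold, Retry, Req, Load, Recv, Idle}} = {Hold, Retry, Reset, Load, Recv, Idle}
Sat(AX (AX E[full U (lock ∨ full)])) = {s : every successor in {Hold, Retry, Reset, Load, Recv, Idle}} = {Retry, Reset, Req, Load, Recv}

{Retry, Reset, Req, Load, Recv}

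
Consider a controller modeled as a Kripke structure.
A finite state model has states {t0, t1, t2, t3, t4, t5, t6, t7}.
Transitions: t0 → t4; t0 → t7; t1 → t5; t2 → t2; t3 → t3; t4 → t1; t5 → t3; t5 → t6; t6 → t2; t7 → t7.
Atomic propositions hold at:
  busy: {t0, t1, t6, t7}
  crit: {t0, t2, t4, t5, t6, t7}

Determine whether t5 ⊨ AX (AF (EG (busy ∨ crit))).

Sat(busy ∨ crit) = {t0, t1, t2, t4, t5, t6, t7}
EG (busy ∨ crit): greatest fixpoint, start Z0 = {t0, t1, t2, t4, t5, t6, t7}, keep only states in Sat with some successor in Z. Already a fixed point.
Sat(EG (busy ∨ crit)) = {t0, t1, t2, t4, t5, t6, t7}
AF (EG (busy ∨ crit)): least fixpoint, start Z0 = {t0, t1, t2, t4, t5, t6, t7}, add states with every successor in Z. Already a fixed point.
Sat(AF (EG (busy ∨ crit))) = {t0, t1, t2, t4, t5, t6, t7}
Sat(AX (AF (EG (busy ∨ crit)))) = {s : every successor in {t0, t1, t2, t4, t5, t6, t7}} = {t0, t1, t2, t4, t6, t7}
t5 ∉ Sat(AX (AF (EG (busy ∨ crit)))) = {t0, t1, t2, t4, t6, t7}, so the formula does not hold at t5.

No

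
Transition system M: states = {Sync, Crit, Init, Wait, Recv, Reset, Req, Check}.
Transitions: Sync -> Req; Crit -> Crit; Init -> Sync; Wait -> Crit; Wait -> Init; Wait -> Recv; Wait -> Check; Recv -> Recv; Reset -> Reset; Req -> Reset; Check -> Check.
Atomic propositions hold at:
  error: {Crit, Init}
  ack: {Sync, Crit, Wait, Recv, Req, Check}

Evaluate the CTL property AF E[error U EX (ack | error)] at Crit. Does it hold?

Yes

Sat(ack | error) = {Sync, Crit, Init, Wait, Recv, Req, Check}
Sat(EX (ack | error)) = {s : some successor in {Sync, Crit, Init, Wait, Recv, Req, Check}} = {Sync, Crit, Init, Wait, Recv, Check}
E[error U EX (ack | error)]: least fixpoint, start Z0 = Sat(EX (ack | error)) = {Sync, Crit, Init, Wait, Recv, Check}, add states in Sat(error) with some successor in Z. Already a fixed point.
Sat(E[error U EX (ack | error)]) = {Sync, Crit, Init, Wait, Recv, Check}
AF E[error U EX (ack | error)]: least fixpoint, start Z0 = {Sync, Crit, Init, Wait, Recv, Check}, add states with every successor in Z. Already a fixed point.
Sat(AF E[error U EX (ack | error)]) = {Sync, Crit, Init, Wait, Recv, Check}
Crit ∈ Sat(AF E[error U EX (ack | error)]) = {Sync, Crit, Init, Wait, Recv, Check}, so the formula holds at Crit.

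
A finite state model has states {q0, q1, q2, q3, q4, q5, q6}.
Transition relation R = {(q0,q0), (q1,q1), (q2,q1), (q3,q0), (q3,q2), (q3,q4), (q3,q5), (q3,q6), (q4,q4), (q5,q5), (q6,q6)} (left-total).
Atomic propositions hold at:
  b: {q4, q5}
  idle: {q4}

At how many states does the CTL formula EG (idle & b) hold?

1

Sat(idle & b) = {q4}
EG (idle & b): greatest fixpoint, start Z0 = {q4}, keep only states in Sat with some successor in Z. Already a fixed point.
Sat(EG (idle & b)) = {q4}
|Sat(EG (idle & b))| = |{q4}| = 1.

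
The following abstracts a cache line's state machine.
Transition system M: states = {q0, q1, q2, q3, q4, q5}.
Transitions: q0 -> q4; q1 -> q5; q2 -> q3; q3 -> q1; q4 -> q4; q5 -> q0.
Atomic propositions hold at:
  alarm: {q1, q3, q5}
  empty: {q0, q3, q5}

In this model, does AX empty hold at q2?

Yes

Sat(AX empty) = {s : every successor in {q0, q3, q5}} = {q1, q2, q5}
q2 ∈ Sat(AX empty) = {q1, q2, q5}, so the formula holds at q2.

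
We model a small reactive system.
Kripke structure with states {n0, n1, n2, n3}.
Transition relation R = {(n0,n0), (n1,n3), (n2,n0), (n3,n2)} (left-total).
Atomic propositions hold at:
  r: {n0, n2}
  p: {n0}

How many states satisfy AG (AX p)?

2

Sat(AX p) = {s : every successor in {n0}} = {n0, n2}
AG (AX p): greatest fixpoint, start Z0 = {n0, n2}, keep only states in Sat with every successor in Z. Already a fixed point.
Sat(AG (AX p)) = {n0, n2}
|Sat(AG (AX p))| = |{n0, n2}| = 2.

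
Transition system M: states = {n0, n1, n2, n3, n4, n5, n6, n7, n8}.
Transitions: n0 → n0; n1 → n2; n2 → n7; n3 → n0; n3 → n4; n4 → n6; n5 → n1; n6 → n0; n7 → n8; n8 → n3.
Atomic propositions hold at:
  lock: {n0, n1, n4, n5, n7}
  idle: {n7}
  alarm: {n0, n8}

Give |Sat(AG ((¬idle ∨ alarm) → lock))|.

Sat(¬idle) = {n0, n1, n2, n3, n4, n5, n6, n8}
Sat(¬idle ∨ alarm) = {n0, n1, n2, n3, n4, n5, n6, n8}
Sat((¬idle ∨ alarm) → lock) = {n0, n1, n4, n5, n7}
AG ((¬idle ∨ alarm) → lock): greatest fixpoint, start Z0 = {n0, n1, n4, n5, n7}, keep only states in Sat with every successor in Z. Z1 = {n0, n5}; Z2 = {n0}; fixed.
Sat(AG ((¬idle ∨ alarm) → lock)) = {n0}
|Sat(AG ((¬idle ∨ alarm) → lock))| = |{n0}| = 1.

1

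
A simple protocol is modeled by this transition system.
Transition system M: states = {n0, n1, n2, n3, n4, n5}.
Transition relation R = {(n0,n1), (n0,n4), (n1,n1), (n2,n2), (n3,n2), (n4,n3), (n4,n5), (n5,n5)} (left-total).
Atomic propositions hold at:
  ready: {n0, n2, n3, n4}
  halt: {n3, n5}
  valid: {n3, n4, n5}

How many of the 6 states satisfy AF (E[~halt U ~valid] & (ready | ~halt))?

Sat(~halt) = {n0, n1, n2, n4}
Sat(~valid) = {n0, n1, n2}
E[~halt U ~valid]: least fixpoint, start Z0 = Sat(~valid) = {n0, n1, n2}, add states in Sat(~halt) with some successor in Z. Already a fixed point.
Sat(E[~halt U ~valid]) = {n0, n1, n2}
Sat(ready | ~halt) = {n0, n1, n2, n3, n4}
Sat(E[~halt U ~valid] & (ready | ~halt)) = {n0, n1, n2}
AF (E[~halt U ~valid] & (ready | ~halt)): least fixpoint, start Z0 = {n0, n1, n2}, add states with every successor in Z. Z1 = {n0, n1, n2, n3}; fixed.
Sat(AF (E[~halt U ~valid] & (ready | ~halt))) = {n0, n1, n2, n3}
|Sat(AF (E[~halt U ~valid] & (ready | ~halt)))| = |{n0, n1, n2, n3}| = 4.

4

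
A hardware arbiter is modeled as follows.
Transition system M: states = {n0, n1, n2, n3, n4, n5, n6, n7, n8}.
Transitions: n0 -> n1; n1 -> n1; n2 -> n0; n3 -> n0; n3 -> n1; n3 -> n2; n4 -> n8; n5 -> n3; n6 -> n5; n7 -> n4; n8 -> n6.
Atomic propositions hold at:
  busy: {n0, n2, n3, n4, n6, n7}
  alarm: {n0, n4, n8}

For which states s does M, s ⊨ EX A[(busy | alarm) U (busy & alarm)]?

{n2, n3, n7}

Sat(busy | alarm) = {n0, n2, n3, n4, n6, n7, n8}
Sat(busy & alarm) = {n0, n4}
A[(busy | alarm) U (busy & alarm)]: least fixpoint, start Z0 = Sat((busy & alarm)) = {n0, n4}, add states in Sat(busy | alarm) with every successor in Z. Z1 = {n0, n2, n4, n7}; fixed.
Sat(A[(busy | alarm) U (busy & alarm)]) = {n0, n2, n4, n7}
Sat(EX A[(busy | alarm) U (busy & alarm)]) = {s : some successor in {n0, n2, n4, n7}} = {n2, n3, n7}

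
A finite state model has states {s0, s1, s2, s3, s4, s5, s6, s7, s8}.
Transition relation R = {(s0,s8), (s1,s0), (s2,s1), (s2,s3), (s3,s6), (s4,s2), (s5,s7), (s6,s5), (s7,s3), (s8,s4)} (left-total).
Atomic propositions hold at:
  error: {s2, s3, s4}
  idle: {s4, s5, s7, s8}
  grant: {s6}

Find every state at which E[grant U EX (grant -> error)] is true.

{s0, s1, s2, s4, s5, s6, s7, s8}

Sat(grant -> error) = {s0, s1, s2, s3, s4, s5, s7, s8}
Sat(EX (grant -> error)) = {s : some successor in {s0, s1, s2, s3, s4, s5, s7, s8}} = {s0, s1, s2, s4, s5, s6, s7, s8}
E[grant U EX (grant -> error)]: least fixpoint, start Z0 = Sat(EX (grant -> error)) = {s0, s1, s2, s4, s5, s6, s7, s8}, add states in Sat(grant) with some successor in Z. Already a fixed point.
Sat(E[grant U EX (grant -> error)]) = {s0, s1, s2, s4, s5, s6, s7, s8}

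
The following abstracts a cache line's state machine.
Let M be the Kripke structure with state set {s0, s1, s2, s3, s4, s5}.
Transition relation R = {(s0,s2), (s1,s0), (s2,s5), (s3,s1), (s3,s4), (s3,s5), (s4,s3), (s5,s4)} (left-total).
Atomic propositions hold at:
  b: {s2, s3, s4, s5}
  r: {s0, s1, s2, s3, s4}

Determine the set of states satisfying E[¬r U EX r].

{s0, s1, s3, s4, s5}

Sat(¬r) = {s5}
Sat(EX r) = {s : some successor in {s0, s1, s2, s3, s4}} = {s0, s1, s3, s4, s5}
E[¬r U EX r]: least fixpoint, start Z0 = Sat(EX r) = {s0, s1, s3, s4, s5}, add states in Sat(¬r) with some successor in Z. Already a fixed point.
Sat(E[¬r U EX r]) = {s0, s1, s3, s4, s5}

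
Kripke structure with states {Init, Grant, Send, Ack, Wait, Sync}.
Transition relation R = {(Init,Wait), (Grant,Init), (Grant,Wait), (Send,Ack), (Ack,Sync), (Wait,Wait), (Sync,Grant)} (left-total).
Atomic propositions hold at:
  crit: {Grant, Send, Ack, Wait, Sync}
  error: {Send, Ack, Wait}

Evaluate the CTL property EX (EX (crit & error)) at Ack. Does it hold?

Sat(crit & error) = {Send, Ack, Wait}
Sat(EX (crit & error)) = {s : some successor in {Send, Ack, Wait}} = {Init, Grant, Send, Wait}
Sat(EX (EX (crit & error))) = {s : some successor in {Init, Grant, Send, Wait}} = {Init, Grant, Wait, Sync}
Ack ∉ Sat(EX (EX (crit & error))) = {Init, Grant, Wait, Sync}, so the formula does not hold at Ack.

No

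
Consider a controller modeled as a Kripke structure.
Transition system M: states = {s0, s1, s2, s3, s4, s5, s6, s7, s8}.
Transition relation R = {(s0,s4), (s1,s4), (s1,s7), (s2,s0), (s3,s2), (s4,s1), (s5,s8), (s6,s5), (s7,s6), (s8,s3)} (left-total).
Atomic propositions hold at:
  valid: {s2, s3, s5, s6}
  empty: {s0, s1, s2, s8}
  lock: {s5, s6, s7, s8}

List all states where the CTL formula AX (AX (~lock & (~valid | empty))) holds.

{s0, s2, s3, s8}

Sat(~lock) = {s0, s1, s2, s3, s4}
Sat(~valid) = {s0, s1, s4, s7, s8}
Sat(~valid | empty) = {s0, s1, s2, s4, s7, s8}
Sat(~lock & (~valid | empty)) = {s0, s1, s2, s4}
Sat(AX (~lock & (~valid | empty))) = {s : every successor in {s0, s1, s2, s4}} = {s0, s2, s3, s4}
Sat(AX (AX (~lock & (~valid | empty)))) = {s : every successor in {s0, s2, s3, s4}} = {s0, s2, s3, s8}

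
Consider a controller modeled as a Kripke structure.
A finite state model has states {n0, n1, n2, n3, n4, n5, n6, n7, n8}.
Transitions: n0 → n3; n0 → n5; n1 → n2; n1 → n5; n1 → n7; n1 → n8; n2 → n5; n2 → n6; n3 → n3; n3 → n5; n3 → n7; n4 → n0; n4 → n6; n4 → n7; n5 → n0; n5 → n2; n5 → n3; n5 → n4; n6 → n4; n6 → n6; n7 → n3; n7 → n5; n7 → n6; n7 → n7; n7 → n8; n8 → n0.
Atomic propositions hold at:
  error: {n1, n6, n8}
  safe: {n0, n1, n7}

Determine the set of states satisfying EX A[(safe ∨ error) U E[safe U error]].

Sat(safe ∨ error) = {n0, n1, n6, n7, n8}
E[safe U error]: least fixpoint, start Z0 = Sat(error) = {n1, n6, n8}, add states in Sat(safe) with some successor in Z. Z1 = {n1, n6, n7, n8}; fixed.
Sat(E[safe U error]) = {n1, n6, n7, n8}
A[(safe ∨ error) U E[safe U error]]: least fixpoint, start Z0 = Sat(E[safe U error]) = {n1, n6, n7, n8}, add states in Sat(safe ∨ error) with every successor in Z. Already a fixed point.
Sat(A[(safe ∨ error) U E[safe U error]]) = {n1, n6, n7, n8}
Sat(EX A[(safe ∨ error) U E[safe U error]]) = {s : some successor in {n1, n6, n7, n8}} = {n1, n2, n3, n4, n6, n7}

{n1, n2, n3, n4, n6, n7}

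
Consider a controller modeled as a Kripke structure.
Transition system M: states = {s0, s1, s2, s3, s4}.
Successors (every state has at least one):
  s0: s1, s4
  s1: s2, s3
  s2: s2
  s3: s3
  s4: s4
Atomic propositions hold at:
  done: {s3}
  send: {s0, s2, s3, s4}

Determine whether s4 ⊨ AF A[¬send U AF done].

No

Sat(¬send) = {s1}
AF done: least fixpoint, start Z0 = {s3}, add states with every successor in Z. Already a fixed point.
Sat(AF done) = {s3}
A[¬send U AF done]: least fixpoint, start Z0 = Sat(AF done) = {s3}, add states in Sat(¬send) with every successor in Z. Already a fixed point.
Sat(A[¬send U AF done]) = {s3}
AF A[¬send U AF done]: least fixpoint, start Z0 = {s3}, add states with every successor in Z. Already a fixed point.
Sat(AF A[¬send U AF done]) = {s3}
s4 ∉ Sat(AF A[¬send U AF done]) = {s3}, so the formula does not hold at s4.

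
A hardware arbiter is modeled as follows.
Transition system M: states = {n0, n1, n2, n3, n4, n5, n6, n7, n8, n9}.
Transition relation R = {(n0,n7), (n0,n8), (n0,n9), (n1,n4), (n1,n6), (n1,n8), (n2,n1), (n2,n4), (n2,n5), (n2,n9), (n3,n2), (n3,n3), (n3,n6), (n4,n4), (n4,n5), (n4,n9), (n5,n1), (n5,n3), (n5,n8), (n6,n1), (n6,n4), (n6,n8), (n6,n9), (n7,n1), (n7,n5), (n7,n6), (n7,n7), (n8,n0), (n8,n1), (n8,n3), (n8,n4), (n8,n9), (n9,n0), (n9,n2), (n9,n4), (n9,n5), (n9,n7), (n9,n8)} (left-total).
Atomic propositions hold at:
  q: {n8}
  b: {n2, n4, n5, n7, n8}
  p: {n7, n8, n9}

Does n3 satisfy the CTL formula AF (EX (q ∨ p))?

Sat(q ∨ p) = {n7, n8, n9}
Sat(EX (q ∨ p)) = {s : some successor in {n7, n8, n9}} = {n0, n1, n2, n4, n5, n6, n7, n8, n9}
AF (EX (q ∨ p)): least fixpoint, start Z0 = {n0, n1, n2, n4, n5, n6, n7, n8, n9}, add states with every successor in Z. Already a fixed point.
Sat(AF (EX (q ∨ p))) = {n0, n1, n2, n4, n5, n6, n7, n8, n9}
n3 ∉ Sat(AF (EX (q ∨ p))) = {n0, n1, n2, n4, n5, n6, n7, n8, n9}, so the formula does not hold at n3.

No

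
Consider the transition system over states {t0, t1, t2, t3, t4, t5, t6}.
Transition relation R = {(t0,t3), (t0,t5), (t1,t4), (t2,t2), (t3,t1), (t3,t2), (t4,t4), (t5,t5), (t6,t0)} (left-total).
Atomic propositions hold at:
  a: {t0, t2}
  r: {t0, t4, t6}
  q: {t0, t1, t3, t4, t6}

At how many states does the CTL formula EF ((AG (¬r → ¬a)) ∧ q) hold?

Sat(¬r) = {t1, t2, t3, t5}
Sat(¬a) = {t1, t3, t4, t5, t6}
Sat(¬r → ¬a) = {t0, t1, t3, t4, t5, t6}
AG (¬r → ¬a): greatest fixpoint, start Z0 = {t0, t1, t3, t4, t5, t6}, keep only states in Sat with every successor in Z. Z1 = {t0, t1, t4, t5, t6}; Z2 = {t1, t4, t5, t6}; Z3 = {t1, t4, t5}; fixed.
Sat(AG (¬r → ¬a)) = {t1, t4, t5}
Sat((AG (¬r → ¬a)) ∧ q) = {t1, t4}
EF ((AG (¬r → ¬a)) ∧ q): least fixpoint, start Z0 = {t1, t4}, add states with some successor in Z. Z1 = {t1, t3, t4}; Z2 = {t0, t1, t3, t4}; Z3 = {t0, t1, t3, t4, t6}; fixed.
Sat(EF ((AG (¬r → ¬a)) ∧ q)) = {t0, t1, t3, t4, t6}
|Sat(EF ((AG (¬r → ¬a)) ∧ q))| = |{t0, t1, t3, t4, t6}| = 5.

5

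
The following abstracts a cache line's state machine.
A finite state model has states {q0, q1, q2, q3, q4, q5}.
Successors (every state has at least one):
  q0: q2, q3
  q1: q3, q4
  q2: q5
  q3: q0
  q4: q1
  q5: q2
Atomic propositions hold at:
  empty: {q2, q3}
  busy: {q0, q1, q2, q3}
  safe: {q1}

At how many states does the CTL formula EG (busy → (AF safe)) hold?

2

AF safe: least fixpoint, start Z0 = {q1}, add states with every successor in Z. Z1 = {q1, q4}; fixed.
Sat(AF safe) = {q1, q4}
Sat(busy → (AF safe)) = {q1, q4, q5}
EG (busy → (AF safe)): greatest fixpoint, start Z0 = {q1, q4, q5}, keep only states in Sat with some successor in Z. Z1 = {q1, q4}; fixed.
Sat(EG (busy → (AF safe))) = {q1, q4}
|Sat(EG (busy → (AF safe)))| = |{q1, q4}| = 2.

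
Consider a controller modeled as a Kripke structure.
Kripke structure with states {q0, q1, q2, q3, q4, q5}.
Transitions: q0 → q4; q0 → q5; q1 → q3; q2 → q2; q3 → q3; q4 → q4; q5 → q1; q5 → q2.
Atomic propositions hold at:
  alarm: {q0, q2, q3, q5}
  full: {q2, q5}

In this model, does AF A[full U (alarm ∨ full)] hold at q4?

No

Sat(alarm ∨ full) = {q0, q2, q3, q5}
A[full U (alarm ∨ full)]: least fixpoint, start Z0 = Sat((alarm ∨ full)) = {q0, q2, q3, q5}, add states in Sat(full) with every successor in Z. Already a fixed point.
Sat(A[full U (alarm ∨ full)]) = {q0, q2, q3, q5}
AF A[full U (alarm ∨ full)]: least fixpoint, start Z0 = {q0, q2, q3, q5}, add states with every successor in Z. Z1 = {q0, q1, q2, q3, q5}; fixed.
Sat(AF A[full U (alarm ∨ full)]) = {q0, q1, q2, q3, q5}
q4 ∉ Sat(AF A[full U (alarm ∨ full)]) = {q0, q1, q2, q3, q5}, so the formula does not hold at q4.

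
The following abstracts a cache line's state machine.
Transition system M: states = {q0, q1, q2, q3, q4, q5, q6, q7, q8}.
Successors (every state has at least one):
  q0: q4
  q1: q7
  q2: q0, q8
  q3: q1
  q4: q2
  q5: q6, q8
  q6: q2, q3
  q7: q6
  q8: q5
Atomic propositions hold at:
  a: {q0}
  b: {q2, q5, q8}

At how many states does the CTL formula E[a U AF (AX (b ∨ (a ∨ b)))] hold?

4

Sat(a ∨ b) = {q0, q2, q5, q8}
Sat(b ∨ (a ∨ b)) = {q0, q2, q5, q8}
Sat(AX (b ∨ (a ∨ b))) = {s : every successor in {q0, q2, q5, q8}} = {q2, q4, q8}
AF (AX (b ∨ (a ∨ b))): least fixpoint, start Z0 = {q2, q4, q8}, add states with every successor in Z. Z1 = {q0, q2, q4, q8}; fixed.
Sat(AF (AX (b ∨ (a ∨ b)))) = {q0, q2, q4, q8}
E[a U AF (AX (b ∨ (a ∨ b)))]: least fixpoint, start Z0 = Sat(AF (AX (b ∨ (a ∨ b)))) = {q0, q2, q4, q8}, add states in Sat(a) with some successor in Z. Already a fixed point.
Sat(E[a U AF (AX (b ∨ (a ∨ b)))]) = {q0, q2, q4, q8}
|Sat(E[a U AF (AX (b ∨ (a ∨ b)))])| = |{q0, q2, q4, q8}| = 4.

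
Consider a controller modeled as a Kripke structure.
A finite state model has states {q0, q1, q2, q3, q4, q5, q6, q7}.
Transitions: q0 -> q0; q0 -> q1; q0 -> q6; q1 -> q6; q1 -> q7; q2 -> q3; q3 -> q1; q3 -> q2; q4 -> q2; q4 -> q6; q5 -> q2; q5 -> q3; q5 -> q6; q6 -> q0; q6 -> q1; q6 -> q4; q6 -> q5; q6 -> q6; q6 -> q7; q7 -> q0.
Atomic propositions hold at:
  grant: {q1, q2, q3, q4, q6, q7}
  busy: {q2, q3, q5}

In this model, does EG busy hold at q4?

EG busy: greatest fixpoint, start Z0 = {q2, q3, q5}, keep only states in Sat with some successor in Z. Already a fixed point.
Sat(EG busy) = {q2, q3, q5}
q4 ∉ Sat(EG busy) = {q2, q3, q5}, so the formula does not hold at q4.

No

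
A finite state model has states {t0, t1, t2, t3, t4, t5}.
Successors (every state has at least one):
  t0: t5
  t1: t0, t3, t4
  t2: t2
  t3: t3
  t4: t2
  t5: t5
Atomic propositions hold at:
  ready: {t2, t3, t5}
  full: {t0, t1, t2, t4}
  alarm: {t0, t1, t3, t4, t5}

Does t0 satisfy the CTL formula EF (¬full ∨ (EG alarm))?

Yes

Sat(¬full) = {t3, t5}
EG alarm: greatest fixpoint, start Z0 = {t0, t1, t3, t4, t5}, keep only states in Sat with some successor in Z. Z1 = {t0, t1, t3, t5}; fixed.
Sat(EG alarm) = {t0, t1, t3, t5}
Sat(¬full ∨ (EG alarm)) = {t0, t1, t3, t5}
EF (¬full ∨ (EG alarm)): least fixpoint, start Z0 = {t0, t1, t3, t5}, add states with some successor in Z. Already a fixed point.
Sat(EF (¬full ∨ (EG alarm))) = {t0, t1, t3, t5}
t0 ∈ Sat(EF (¬full ∨ (EG alarm))) = {t0, t1, t3, t5}, so the formula holds at t0.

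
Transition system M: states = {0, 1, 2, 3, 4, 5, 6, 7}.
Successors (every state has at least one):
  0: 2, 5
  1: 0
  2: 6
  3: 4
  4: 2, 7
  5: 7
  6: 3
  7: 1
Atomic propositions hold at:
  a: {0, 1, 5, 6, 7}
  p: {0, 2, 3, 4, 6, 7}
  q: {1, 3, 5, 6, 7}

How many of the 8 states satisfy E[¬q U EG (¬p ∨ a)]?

Sat(¬q) = {0, 2, 4}
Sat(¬p) = {1, 5}
Sat(¬p ∨ a) = {0, 1, 5, 6, 7}
EG (¬p ∨ a): greatest fixpoint, start Z0 = {0, 1, 5, 6, 7}, keep only states in Sat with some successor in Z. Z1 = {0, 1, 5, 7}; fixed.
Sat(EG (¬p ∨ a)) = {0, 1, 5, 7}
E[¬q U EG (¬p ∨ a)]: least fixpoint, start Z0 = Sat(EG (¬p ∨ a)) = {0, 1, 5, 7}, add states in Sat(¬q) with some successor in Z. Z1 = {0, 1, 4, 5, 7}; fixed.
Sat(E[¬q U EG (¬p ∨ a)]) = {0, 1, 4, 5, 7}
|Sat(E[¬q U EG (¬p ∨ a)])| = |{0, 1, 4, 5, 7}| = 5.

5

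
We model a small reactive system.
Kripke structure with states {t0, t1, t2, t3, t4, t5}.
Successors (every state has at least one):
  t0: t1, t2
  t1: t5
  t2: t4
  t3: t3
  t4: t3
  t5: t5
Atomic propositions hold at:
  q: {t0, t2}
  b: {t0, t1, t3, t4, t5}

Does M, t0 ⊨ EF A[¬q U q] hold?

Yes

Sat(¬q) = {t1, t3, t4, t5}
A[¬q U q]: least fixpoint, start Z0 = Sat(q) = {t0, t2}, add states in Sat(¬q) with every successor in Z. Already a fixed point.
Sat(A[¬q U q]) = {t0, t2}
EF A[¬q U q]: least fixpoint, start Z0 = {t0, t2}, add states with some successor in Z. Already a fixed point.
Sat(EF A[¬q U q]) = {t0, t2}
t0 ∈ Sat(EF A[¬q U q]) = {t0, t2}, so the formula holds at t0.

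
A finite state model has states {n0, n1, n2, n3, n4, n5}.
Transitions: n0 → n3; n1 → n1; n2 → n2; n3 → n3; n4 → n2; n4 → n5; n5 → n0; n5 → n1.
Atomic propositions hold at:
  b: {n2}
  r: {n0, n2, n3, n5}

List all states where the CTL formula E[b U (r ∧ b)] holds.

Sat(r ∧ b) = {n2}
E[b U (r ∧ b)]: least fixpoint, start Z0 = Sat((r ∧ b)) = {n2}, add states in Sat(b) with some successor in Z. Already a fixed point.
Sat(E[b U (r ∧ b)]) = {n2}

{n2}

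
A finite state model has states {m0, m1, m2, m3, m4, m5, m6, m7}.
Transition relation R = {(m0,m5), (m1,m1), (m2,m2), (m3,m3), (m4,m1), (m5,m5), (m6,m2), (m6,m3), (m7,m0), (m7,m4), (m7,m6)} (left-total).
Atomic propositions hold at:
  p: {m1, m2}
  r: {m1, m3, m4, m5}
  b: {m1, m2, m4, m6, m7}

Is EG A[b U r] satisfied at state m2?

No

A[b U r]: least fixpoint, start Z0 = Sat(r) = {m1, m3, m4, m5}, add states in Sat(b) with every successor in Z. Already a fixed point.
Sat(A[b U r]) = {m1, m3, m4, m5}
EG A[b U r]: greatest fixpoint, start Z0 = {m1, m3, m4, m5}, keep only states in Sat with some successor in Z. Already a fixed point.
Sat(EG A[b U r]) = {m1, m3, m4, m5}
m2 ∉ Sat(EG A[b U r]) = {m1, m3, m4, m5}, so the formula does not hold at m2.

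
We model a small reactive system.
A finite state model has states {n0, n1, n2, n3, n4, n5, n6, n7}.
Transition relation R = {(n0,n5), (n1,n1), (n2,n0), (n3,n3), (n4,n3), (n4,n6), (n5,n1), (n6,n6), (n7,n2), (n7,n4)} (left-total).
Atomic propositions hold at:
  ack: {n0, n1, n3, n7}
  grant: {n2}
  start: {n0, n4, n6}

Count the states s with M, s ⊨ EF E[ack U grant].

E[ack U grant]: least fixpoint, start Z0 = Sat(grant) = {n2}, add states in Sat(ack) with some successor in Z. Z1 = {n2, n7}; fixed.
Sat(E[ack U grant]) = {n2, n7}
EF E[ack U grant]: least fixpoint, start Z0 = {n2, n7}, add states with some successor in Z. Already a fixed point.
Sat(EF E[ack U grant]) = {n2, n7}
|Sat(EF E[ack U grant])| = |{n2, n7}| = 2.

2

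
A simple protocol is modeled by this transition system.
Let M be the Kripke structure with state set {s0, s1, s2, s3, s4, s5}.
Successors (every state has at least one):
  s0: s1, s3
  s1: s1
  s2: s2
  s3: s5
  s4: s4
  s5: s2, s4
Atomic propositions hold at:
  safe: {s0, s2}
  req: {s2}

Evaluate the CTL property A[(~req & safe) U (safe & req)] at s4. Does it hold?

No

Sat(~req) = {s0, s1, s3, s4, s5}
Sat(~req & safe) = {s0}
Sat(safe & req) = {s2}
A[(~req & safe) U (safe & req)]: least fixpoint, start Z0 = Sat((safe & req)) = {s2}, add states in Sat(~req & safe) with every successor in Z. Already a fixed point.
Sat(A[(~req & safe) U (safe & req)]) = {s2}
s4 ∉ Sat(A[(~req & safe) U (safe & req)]) = {s2}, so the formula does not hold at s4.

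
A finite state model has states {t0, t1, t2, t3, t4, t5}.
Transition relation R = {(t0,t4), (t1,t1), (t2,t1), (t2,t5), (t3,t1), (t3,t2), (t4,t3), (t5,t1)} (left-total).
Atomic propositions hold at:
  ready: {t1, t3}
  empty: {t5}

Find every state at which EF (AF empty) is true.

AF empty: least fixpoint, start Z0 = {t5}, add states with every successor in Z. Already a fixed point.
Sat(AF empty) = {t5}
EF (AF empty): least fixpoint, start Z0 = {t5}, add states with some successor in Z. Z1 = {t2, t5}; Z2 = {t2, t3, t5}; Z3 = {t2, t3, t4, t5}; Z4 = {t0, t2, t3, t4, t5}; fixed.
Sat(EF (AF empty)) = {t0, t2, t3, t4, t5}

{t0, t2, t3, t4, t5}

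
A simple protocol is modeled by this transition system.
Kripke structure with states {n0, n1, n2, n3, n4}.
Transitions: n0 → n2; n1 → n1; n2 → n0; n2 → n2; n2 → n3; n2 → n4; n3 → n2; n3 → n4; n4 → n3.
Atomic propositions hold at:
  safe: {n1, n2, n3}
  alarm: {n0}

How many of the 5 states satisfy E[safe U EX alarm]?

Sat(EX alarm) = {s : some successor in {n0}} = {n2}
E[safe U EX alarm]: least fixpoint, start Z0 = Sat(EX alarm) = {n2}, add states in Sat(safe) with some successor in Z. Z1 = {n2, n3}; fixed.
Sat(E[safe U EX alarm]) = {n2, n3}
|Sat(E[safe U EX alarm])| = |{n2, n3}| = 2.

2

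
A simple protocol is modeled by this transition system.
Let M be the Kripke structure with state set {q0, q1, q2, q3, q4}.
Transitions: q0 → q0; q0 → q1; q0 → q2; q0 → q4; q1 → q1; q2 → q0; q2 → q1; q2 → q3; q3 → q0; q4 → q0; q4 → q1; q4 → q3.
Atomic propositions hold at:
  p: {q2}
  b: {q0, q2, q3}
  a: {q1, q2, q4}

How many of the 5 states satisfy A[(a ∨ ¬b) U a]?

Sat(¬b) = {q1, q4}
Sat(a ∨ ¬b) = {q1, q2, q4}
A[(a ∨ ¬b) U a]: least fixpoint, start Z0 = Sat(a) = {q1, q2, q4}, add states in Sat(a ∨ ¬b) with every successor in Z. Already a fixed point.
Sat(A[(a ∨ ¬b) U a]) = {q1, q2, q4}
|Sat(A[(a ∨ ¬b) U a])| = |{q1, q2, q4}| = 3.

3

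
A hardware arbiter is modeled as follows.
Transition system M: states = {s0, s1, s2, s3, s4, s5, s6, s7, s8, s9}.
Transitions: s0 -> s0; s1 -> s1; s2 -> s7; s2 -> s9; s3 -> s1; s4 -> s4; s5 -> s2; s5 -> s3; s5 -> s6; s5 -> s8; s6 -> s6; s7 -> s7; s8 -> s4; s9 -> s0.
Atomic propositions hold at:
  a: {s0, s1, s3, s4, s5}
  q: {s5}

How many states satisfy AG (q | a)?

4

Sat(q | a) = {s0, s1, s3, s4, s5}
AG (q | a): greatest fixpoint, start Z0 = {s0, s1, s3, s4, s5}, keep only states in Sat with every successor in Z. Z1 = {s0, s1, s3, s4}; fixed.
Sat(AG (q | a)) = {s0, s1, s3, s4}
|Sat(AG (q | a))| = |{s0, s1, s3, s4}| = 4.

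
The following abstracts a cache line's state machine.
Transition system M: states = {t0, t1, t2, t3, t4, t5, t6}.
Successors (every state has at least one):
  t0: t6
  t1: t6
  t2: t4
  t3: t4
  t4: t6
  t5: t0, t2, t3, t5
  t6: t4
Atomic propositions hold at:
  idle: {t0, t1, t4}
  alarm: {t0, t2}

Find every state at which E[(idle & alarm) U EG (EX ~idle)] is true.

{t5}

Sat(idle & alarm) = {t0}
Sat(~idle) = {t2, t3, t5, t6}
Sat(EX ~idle) = {s : some successor in {t2, t3, t5, t6}} = {t0, t1, t4, t5}
EG (EX ~idle): greatest fixpoint, start Z0 = {t0, t1, t4, t5}, keep only states in Sat with some successor in Z. Z1 = {t5}; fixed.
Sat(EG (EX ~idle)) = {t5}
E[(idle & alarm) U EG (EX ~idle)]: least fixpoint, start Z0 = Sat(EG (EX ~idle)) = {t5}, add states in Sat(idle & alarm) with some successor in Z. Already a fixed point.
Sat(E[(idle & alarm) U EG (EX ~idle)]) = {t5}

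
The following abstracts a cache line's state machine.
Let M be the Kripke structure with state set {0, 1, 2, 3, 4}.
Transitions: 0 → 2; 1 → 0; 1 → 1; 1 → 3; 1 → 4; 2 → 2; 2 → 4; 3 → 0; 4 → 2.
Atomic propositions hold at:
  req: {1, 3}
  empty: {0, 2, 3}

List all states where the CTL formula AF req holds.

{1, 3}

AF req: least fixpoint, start Z0 = {1, 3}, add states with every successor in Z. Already a fixed point.
Sat(AF req) = {1, 3}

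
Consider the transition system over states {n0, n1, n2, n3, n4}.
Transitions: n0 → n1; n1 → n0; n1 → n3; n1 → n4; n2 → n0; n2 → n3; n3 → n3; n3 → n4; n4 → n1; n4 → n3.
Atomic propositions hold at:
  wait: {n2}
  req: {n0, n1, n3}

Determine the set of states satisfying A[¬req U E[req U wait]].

{n2}

Sat(¬req) = {n2, n4}
E[req U wait]: least fixpoint, start Z0 = Sat(wait) = {n2}, add states in Sat(req) with some successor in Z. Already a fixed point.
Sat(E[req U wait]) = {n2}
A[¬req U E[req U wait]]: least fixpoint, start Z0 = Sat(E[req U wait]) = {n2}, add states in Sat(¬req) with every successor in Z. Already a fixed point.
Sat(A[¬req U E[req U wait]]) = {n2}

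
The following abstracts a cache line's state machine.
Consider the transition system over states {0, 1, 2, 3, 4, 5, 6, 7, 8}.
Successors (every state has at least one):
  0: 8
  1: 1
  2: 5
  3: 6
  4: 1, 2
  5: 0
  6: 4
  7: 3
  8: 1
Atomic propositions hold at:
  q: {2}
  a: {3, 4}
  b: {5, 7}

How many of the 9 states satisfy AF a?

AF a: least fixpoint, start Z0 = {3, 4}, add states with every successor in Z. Z1 = {3, 4, 6, 7}; fixed.
Sat(AF a) = {3, 4, 6, 7}
|Sat(AF a)| = |{3, 4, 6, 7}| = 4.

4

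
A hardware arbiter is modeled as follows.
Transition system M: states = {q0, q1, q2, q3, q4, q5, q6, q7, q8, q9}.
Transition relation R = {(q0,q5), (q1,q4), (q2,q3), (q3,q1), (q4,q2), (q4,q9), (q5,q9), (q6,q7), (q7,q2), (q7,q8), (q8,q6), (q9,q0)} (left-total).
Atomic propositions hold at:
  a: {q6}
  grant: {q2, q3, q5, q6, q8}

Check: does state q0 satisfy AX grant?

Sat(AX grant) = {s : every successor in {q2, q3, q5, q6, q8}} = {q0, q2, q7, q8}
q0 ∈ Sat(AX grant) = {q0, q2, q7, q8}, so the formula holds at q0.

Yes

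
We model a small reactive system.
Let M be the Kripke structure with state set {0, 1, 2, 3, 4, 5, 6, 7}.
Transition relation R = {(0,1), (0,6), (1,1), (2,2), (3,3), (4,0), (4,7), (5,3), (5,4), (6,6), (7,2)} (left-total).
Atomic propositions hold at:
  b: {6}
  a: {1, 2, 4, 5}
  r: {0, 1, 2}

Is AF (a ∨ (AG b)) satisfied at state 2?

Yes

AG b: greatest fixpoint, start Z0 = {6}, keep only states in Sat with every successor in Z. Already a fixed point.
Sat(AG b) = {6}
Sat(a ∨ (AG b)) = {1, 2, 4, 5, 6}
AF (a ∨ (AG b)): least fixpoint, start Z0 = {1, 2, 4, 5, 6}, add states with every successor in Z. Z1 = {0, 1, 2, 4, 5, 6, 7}; fixed.
Sat(AF (a ∨ (AG b))) = {0, 1, 2, 4, 5, 6, 7}
2 ∈ Sat(AF (a ∨ (AG b))) = {0, 1, 2, 4, 5, 6, 7}, so the formula holds at 2.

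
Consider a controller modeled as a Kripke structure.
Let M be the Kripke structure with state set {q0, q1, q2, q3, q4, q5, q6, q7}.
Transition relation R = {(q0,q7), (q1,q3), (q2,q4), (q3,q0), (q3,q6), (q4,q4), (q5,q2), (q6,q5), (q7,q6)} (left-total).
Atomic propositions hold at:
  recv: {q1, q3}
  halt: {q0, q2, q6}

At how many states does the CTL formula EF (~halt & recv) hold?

2

Sat(~halt) = {q1, q3, q4, q5, q7}
Sat(~halt & recv) = {q1, q3}
EF (~halt & recv): least fixpoint, start Z0 = {q1, q3}, add states with some successor in Z. Already a fixed point.
Sat(EF (~halt & recv)) = {q1, q3}
|Sat(EF (~halt & recv))| = |{q1, q3}| = 2.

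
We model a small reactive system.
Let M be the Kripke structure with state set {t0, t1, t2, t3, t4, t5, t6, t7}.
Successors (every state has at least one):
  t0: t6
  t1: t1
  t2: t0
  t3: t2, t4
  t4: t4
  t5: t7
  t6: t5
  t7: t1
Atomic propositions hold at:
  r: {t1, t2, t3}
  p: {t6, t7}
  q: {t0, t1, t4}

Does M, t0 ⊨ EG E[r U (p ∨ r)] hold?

Sat(p ∨ r) = {t1, t2, t3, t6, t7}
E[r U (p ∨ r)]: least fixpoint, start Z0 = Sat((p ∨ r)) = {t1, t2, t3, t6, t7}, add states in Sat(r) with some successor in Z. Already a fixed point.
Sat(E[r U (p ∨ r)]) = {t1, t2, t3, t6, t7}
EG E[r U (p ∨ r)]: greatest fixpoint, start Z0 = {t1, t2, t3, t6, t7}, keep only states in Sat with some successor in Z. Z1 = {t1, t3, t7}; Z2 = {t1, t7}; fixed.
Sat(EG E[r U (p ∨ r)]) = {t1, t7}
t0 ∉ Sat(EG E[r U (p ∨ r)]) = {t1, t7}, so the formula does not hold at t0.

No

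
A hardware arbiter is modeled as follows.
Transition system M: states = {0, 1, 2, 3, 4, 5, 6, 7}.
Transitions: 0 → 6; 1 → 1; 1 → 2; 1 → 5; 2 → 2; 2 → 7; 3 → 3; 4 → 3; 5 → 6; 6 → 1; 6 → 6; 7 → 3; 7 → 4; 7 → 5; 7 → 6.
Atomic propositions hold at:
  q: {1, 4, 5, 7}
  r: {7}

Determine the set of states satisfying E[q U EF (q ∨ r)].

Sat(q ∨ r) = {1, 4, 5, 7}
EF (q ∨ r): least fixpoint, start Z0 = {1, 4, 5, 7}, add states with some successor in Z. Z1 = {1, 2, 4, 5, 6, 7}; Z2 = {0, 1, 2, 4, 5, 6, 7}; fixed.
Sat(EF (q ∨ r)) = {0, 1, 2, 4, 5, 6, 7}
E[q U EF (q ∨ r)]: least fixpoint, start Z0 = Sat(EF (q ∨ r)) = {0, 1, 2, 4, 5, 6, 7}, add states in Sat(q) with some successor in Z. Already a fixed point.
Sat(E[q U EF (q ∨ r)]) = {0, 1, 2, 4, 5, 6, 7}

{0, 1, 2, 4, 5, 6, 7}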